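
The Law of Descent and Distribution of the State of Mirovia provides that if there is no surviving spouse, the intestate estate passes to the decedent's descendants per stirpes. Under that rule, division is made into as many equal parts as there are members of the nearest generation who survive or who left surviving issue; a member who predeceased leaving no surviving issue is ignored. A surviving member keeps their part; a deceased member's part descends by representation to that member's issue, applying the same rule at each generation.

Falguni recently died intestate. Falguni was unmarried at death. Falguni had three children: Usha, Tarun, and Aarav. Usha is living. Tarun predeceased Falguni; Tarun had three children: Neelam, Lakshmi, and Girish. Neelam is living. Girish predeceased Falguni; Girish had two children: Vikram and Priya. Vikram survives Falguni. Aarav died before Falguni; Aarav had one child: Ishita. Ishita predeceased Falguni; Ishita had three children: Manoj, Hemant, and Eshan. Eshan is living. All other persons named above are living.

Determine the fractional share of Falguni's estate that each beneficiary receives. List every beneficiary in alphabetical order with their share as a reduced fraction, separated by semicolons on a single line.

There is no surviving spouse, so the entire estate passes to Falguni's descendants per stirpes.
The estate is divided into 3 equal shares of 1/3 among Usha, Tarun, Aarav.
Usha is living and takes 1/3.
Tarun predeceased; the 1/3 allotted to Tarun's branch passes to Tarun's issue by representation.
The 1/3 is divided into 3 equal shares of 1/9 among Neelam, Lakshmi, Girish.
Neelam is living and takes 1/9.
Lakshmi is living and takes 1/9.
Girish predeceased; the 1/9 allotted to Girish's branch passes to Girish's issue by representation.
The 1/9 is divided into 2 equal shares of 1/18 among Vikram, Priya.
Vikram is living and takes 1/18.
Priya is living and takes 1/18.
Aarav predeceased; the 1/3 allotted to Aarav's branch passes to Aarav's issue by representation.
Ishita's line is the sole branch at this level, so the full 1/3 passes to Ishita's issue by representation.
The 1/3 is divided into 3 equal shares of 1/9 among Manoj, Hemant, Eshan.
Manoj is living and takes 1/9.
Hemant is living and takes 1/9.
Eshan is living and takes 1/9.

Eshan 1/9; Hemant 1/9; Lakshmi 1/9; Manoj 1/9; Neelam 1/9; Priya 1/18; Usha 1/3; Vikram 1/18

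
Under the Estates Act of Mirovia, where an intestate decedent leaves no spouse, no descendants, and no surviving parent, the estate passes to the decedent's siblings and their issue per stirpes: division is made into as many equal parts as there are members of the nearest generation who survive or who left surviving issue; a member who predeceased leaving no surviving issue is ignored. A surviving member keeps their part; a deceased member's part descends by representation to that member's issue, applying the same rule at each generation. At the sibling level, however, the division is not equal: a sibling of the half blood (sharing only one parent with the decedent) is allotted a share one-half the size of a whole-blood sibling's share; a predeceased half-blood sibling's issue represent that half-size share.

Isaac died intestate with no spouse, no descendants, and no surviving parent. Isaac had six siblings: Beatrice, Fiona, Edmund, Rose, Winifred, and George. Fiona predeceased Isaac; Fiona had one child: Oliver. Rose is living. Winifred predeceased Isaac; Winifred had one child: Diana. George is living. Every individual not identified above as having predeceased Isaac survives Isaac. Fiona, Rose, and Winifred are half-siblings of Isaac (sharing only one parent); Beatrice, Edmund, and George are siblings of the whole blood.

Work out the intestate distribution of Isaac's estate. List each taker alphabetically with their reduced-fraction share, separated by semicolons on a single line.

No spouse, descendants, or parent survives, so the estate passes to Isaac's siblings per stirpes.
Half-blood siblings count for one-half the weight of whole-blood siblings at the initial division.
Dividing 1 in proportion to weights (total weight 9/2): Beatrice (weight 1) → 2/9; Fiona (weight 1/2) → 1/9; Edmund (weight 1) → 2/9; Rose (weight 1/2) → 1/9; Winifred (weight 1/2) → 1/9; George (weight 1) → 2/9.
Beatrice is living and takes 2/9.
Fiona predeceased; the 1/9 allotted to Fiona's branch passes to Fiona's issue by representation.
Oliver is the sole taker at this level and receives the full 1/9.
Edmund is living and takes 2/9.
Rose is living and takes 1/9.
Winifred predeceased; the 1/9 allotted to Winifred's branch passes to Winifred's issue by representation.
Diana is the sole taker at this level and receives the full 1/9.
George is living and takes 2/9.

Beatrice 2/9; Diana 1/9; Edmund 2/9; George 2/9; Oliver 1/9; Rose 1/9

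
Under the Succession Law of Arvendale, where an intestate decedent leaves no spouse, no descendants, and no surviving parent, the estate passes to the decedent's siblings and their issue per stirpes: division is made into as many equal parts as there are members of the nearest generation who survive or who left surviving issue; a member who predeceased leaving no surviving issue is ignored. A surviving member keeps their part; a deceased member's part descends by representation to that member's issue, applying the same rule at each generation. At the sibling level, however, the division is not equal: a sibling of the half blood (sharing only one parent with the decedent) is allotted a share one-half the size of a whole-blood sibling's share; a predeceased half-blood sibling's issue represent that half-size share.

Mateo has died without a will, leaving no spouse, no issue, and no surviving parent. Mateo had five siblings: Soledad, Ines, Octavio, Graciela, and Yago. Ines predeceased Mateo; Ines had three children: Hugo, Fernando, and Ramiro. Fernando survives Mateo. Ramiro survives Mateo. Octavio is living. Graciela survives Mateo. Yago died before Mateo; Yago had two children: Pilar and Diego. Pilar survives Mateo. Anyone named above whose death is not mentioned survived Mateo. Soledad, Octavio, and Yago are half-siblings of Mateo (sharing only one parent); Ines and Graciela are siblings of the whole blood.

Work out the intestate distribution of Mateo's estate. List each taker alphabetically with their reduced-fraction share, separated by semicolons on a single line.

Diego 1/14; Fernando 2/21; Graciela 2/7; Hugo 2/21; Octavio 1/7; Pilar 1/14; Ramiro 2/21; Soledad 1/7

No spouse, descendants, or parent survives, so the estate passes to Mateo's siblings per stirpes.
Half-blood siblings count for one-half the weight of whole-blood siblings at the initial division.
Dividing 1 in proportion to weights (total weight 7/2): Soledad (weight 1/2) → 1/7; Ines (weight 1) → 2/7; Octavio (weight 1/2) → 1/7; Graciela (weight 1) → 2/7; Yago (weight 1/2) → 1/7.
Soledad is living and takes 1/7.
Ines predeceased; the 2/7 allotted to Ines's branch passes to Ines's issue by representation.
The 2/7 is divided into 3 equal shares of 2/21 among Hugo, Fernando, Ramiro.
Hugo is living and takes 2/21.
Fernando is living and takes 2/21.
Ramiro is living and takes 2/21.
Octavio is living and takes 1/7.
Graciela is living and takes 2/7.
Yago predeceased; the 1/7 allotted to Yago's branch passes to Yago's issue by representation.
The 1/7 is divided into 2 equal shares of 1/14 among Pilar, Diego.
Pilar is living and takes 1/14.
Diego is living and takes 1/14.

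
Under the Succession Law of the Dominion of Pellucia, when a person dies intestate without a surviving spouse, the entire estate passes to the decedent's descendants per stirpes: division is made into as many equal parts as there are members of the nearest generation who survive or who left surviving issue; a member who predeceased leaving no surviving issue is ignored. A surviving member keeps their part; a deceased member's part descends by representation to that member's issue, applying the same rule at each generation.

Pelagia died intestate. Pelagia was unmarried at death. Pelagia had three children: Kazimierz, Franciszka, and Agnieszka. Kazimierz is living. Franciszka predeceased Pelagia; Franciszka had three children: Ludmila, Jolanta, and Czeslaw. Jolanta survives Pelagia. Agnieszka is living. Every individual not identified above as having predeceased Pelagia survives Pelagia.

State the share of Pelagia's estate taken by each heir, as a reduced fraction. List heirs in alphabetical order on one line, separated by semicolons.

There is no surviving spouse, so the entire estate passes to Pelagia's descendants per stirpes.
The estate is divided into 3 equal shares of 1/3 among Kazimierz, Franciszka, Agnieszka.
Kazimierz is living and takes 1/3.
Franciszka predeceased; the 1/3 allotted to Franciszka's branch passes to Franciszka's issue by representation.
The 1/3 is divided into 3 equal shares of 1/9 among Ludmila, Jolanta, Czeslaw.
Ludmila is living and takes 1/9.
Jolanta is living and takes 1/9.
Czeslaw is living and takes 1/9.
Agnieszka is living and takes 1/3.

Agnieszka 1/3; Czeslaw 1/9; Jolanta 1/9; Kazimierz 1/3; Ludmila 1/9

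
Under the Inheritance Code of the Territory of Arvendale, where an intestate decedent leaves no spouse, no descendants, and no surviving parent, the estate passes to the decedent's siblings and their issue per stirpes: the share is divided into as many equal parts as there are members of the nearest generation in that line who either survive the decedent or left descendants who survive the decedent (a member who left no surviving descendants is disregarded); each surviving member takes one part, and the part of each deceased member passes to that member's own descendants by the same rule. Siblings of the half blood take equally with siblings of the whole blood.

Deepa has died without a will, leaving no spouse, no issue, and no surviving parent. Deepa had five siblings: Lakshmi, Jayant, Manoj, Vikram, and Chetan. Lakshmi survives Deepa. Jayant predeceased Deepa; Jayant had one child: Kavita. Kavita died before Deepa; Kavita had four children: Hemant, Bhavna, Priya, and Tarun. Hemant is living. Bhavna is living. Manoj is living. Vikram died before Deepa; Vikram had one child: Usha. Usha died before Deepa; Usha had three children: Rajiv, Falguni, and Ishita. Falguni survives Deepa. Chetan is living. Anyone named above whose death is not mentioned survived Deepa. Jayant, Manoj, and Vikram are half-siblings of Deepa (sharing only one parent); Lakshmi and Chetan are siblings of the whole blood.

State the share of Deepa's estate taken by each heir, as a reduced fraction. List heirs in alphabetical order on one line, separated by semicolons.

No spouse, descendants, or parent survives, so the estate passes to Deepa's siblings per stirpes.
Half-blood and whole-blood siblings take equally under the stated rule.
The estate is divided into 5 equal shares of 1/5 among Lakshmi, Jayant, Manoj, Vikram, Chetan.
Lakshmi is living and takes 1/5.
Jayant predeceased; the 1/5 allotted to Jayant's branch passes to Jayant's issue by representation.
Kavita's line is the sole branch at this level, so the full 1/5 passes to Kavita's issue by representation.
The 1/5 is divided into 4 equal shares of 1/20 among Hemant, Bhavna, Priya, Tarun.
Hemant is living and takes 1/20.
Bhavna is living and takes 1/20.
Priya is living and takes 1/20.
Tarun is living and takes 1/20.
Manoj is living and takes 1/5.
Vikram predeceased; the 1/5 allotted to Vikram's branch passes to Vikram's issue by representation.
Usha's line is the sole branch at this level, so the full 1/5 passes to Usha's issue by representation.
The 1/5 is divided into 3 equal shares of 1/15 among Rajiv, Falguni, Ishita.
Rajiv is living and takes 1/15.
Falguni is living and takes 1/15.
Ishita is living and takes 1/15.
Chetan is living and takes 1/5.

Bhavna 1/20; Chetan 1/5; Falguni 1/15; Hemant 1/20; Ishita 1/15; Lakshmi 1/5; Manoj 1/5; Priya 1/20; Rajiv 1/15; Tarun 1/20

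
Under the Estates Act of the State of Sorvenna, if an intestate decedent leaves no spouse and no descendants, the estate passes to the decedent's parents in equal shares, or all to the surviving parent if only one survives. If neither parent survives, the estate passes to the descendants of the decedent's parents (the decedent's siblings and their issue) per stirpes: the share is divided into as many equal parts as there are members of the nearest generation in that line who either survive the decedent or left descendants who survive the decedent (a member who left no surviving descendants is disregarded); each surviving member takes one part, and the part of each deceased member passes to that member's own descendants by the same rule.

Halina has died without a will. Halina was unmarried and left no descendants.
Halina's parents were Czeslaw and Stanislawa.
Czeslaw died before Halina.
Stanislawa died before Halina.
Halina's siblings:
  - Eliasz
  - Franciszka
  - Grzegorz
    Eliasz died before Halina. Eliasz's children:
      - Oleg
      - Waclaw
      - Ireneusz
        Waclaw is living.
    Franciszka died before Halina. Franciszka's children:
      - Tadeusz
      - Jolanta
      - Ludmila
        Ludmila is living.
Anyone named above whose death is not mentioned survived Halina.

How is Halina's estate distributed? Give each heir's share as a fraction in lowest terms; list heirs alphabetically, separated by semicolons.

Grzegorz 1/3; Ireneusz 1/9; Jolanta 1/9; Ludmila 1/9; Oleg 1/9; Tadeusz 1/9; Waclaw 1/9

Neither parent survives and there are no descendants, so the estate passes to Halina's siblings and their issue per stirpes.
The estate is divided into 3 equal shares of 1/3 among Eliasz, Franciszka, Grzegorz.
Eliasz predeceased; the 1/3 allotted to Eliasz's branch passes to Eliasz's issue by representation.
The 1/3 is divided into 3 equal shares of 1/9 among Oleg, Waclaw, Ireneusz.
Oleg is living and takes 1/9.
Waclaw is living and takes 1/9.
Ireneusz is living and takes 1/9.
Franciszka predeceased; the 1/3 allotted to Franciszka's branch passes to Franciszka's issue by representation.
The 1/3 is divided into 3 equal shares of 1/9 among Tadeusz, Jolanta, Ludmila.
Tadeusz is living and takes 1/9.
Jolanta is living and takes 1/9.
Ludmila is living and takes 1/9.
Grzegorz is living and takes 1/3.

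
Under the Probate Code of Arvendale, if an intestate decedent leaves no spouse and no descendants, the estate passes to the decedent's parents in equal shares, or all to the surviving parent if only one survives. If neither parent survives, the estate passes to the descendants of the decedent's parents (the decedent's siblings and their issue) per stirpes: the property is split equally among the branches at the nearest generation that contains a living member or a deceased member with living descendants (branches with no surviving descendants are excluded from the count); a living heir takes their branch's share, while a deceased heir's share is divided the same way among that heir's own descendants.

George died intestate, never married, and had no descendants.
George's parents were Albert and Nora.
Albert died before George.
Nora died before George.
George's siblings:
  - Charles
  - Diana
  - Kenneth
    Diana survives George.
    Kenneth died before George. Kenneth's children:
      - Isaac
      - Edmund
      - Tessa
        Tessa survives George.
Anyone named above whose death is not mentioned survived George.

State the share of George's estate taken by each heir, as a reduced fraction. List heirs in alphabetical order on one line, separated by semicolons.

Charles 1/3; Diana 1/3; Edmund 1/9; Isaac 1/9; Tessa 1/9

Neither parent survives and there are no descendants, so the estate passes to George's siblings and their issue per stirpes.
The estate is divided into 3 equal shares of 1/3 among Charles, Diana, Kenneth.
Charles is living and takes 1/3.
Diana is living and takes 1/3.
Kenneth predeceased; the 1/3 allotted to Kenneth's branch passes to Kenneth's issue by representation.
The 1/3 is divided into 3 equal shares of 1/9 among Isaac, Edmund, Tessa.
Isaac is living and takes 1/9.
Edmund is living and takes 1/9.
Tessa is living and takes 1/9.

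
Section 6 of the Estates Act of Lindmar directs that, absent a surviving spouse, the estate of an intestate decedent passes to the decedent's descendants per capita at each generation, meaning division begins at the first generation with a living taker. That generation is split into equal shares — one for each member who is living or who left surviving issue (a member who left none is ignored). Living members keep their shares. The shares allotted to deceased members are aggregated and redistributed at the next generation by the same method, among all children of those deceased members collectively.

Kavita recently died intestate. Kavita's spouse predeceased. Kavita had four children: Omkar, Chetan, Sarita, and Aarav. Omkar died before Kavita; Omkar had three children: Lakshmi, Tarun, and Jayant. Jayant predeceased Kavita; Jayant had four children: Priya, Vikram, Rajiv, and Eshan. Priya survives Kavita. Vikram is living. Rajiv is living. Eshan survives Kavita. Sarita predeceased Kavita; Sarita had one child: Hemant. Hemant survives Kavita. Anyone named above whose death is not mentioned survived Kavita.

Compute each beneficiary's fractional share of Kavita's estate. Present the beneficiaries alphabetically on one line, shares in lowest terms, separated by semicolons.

Aarav 1/4; Chetan 1/4; Eshan 1/32; Hemant 1/8; Lakshmi 1/8; Priya 1/32; Rajiv 1/32; Tarun 1/8; Vikram 1/32

There is no surviving spouse, so the entire estate passes to Kavita's descendants per capita at each generation.
At generation 1 (Omkar, Chetan, Sarita, Aarav) there are 4 shares of (1)/4 = 1/4 each.
Living: Chetan and Aarav — each takes 1/4.
Deceased: Omkar and Sarita. Their combined 1/2 is pooled and carried to generation 2.
At generation 2 (Lakshmi, Tarun, Jayant, Hemant) there are 4 shares of (1/2)/4 = 1/8 each.
Living: Lakshmi, Tarun, and Hemant — each takes 1/8.
Deceased: Jayant. That 1/8 share is carried to generation 3.
At generation 3 (Priya, Vikram, Rajiv, Eshan) there are 4 shares of (1/8)/4 = 1/32 each.
Living: Priya, Vikram, Rajiv, and Eshan — each takes 1/32.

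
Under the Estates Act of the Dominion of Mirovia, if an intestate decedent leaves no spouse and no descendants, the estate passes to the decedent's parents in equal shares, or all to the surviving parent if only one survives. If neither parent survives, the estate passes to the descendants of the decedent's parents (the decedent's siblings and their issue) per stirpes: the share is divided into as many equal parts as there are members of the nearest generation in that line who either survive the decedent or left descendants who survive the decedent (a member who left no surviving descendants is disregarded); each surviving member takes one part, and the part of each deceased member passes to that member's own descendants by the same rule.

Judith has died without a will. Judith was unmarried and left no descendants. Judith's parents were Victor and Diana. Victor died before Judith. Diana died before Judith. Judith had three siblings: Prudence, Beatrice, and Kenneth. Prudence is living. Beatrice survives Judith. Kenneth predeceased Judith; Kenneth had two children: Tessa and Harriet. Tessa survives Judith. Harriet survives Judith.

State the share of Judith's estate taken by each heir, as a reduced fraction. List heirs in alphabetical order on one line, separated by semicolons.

Beatrice 1/3; Harriet 1/6; Prudence 1/3; Tessa 1/6

Neither parent survives and there are no descendants, so the estate passes to Judith's siblings and their issue per stirpes.
The estate is divided into 3 equal shares of 1/3 among Prudence, Beatrice, Kenneth.
Prudence is living and takes 1/3.
Beatrice is living and takes 1/3.
Kenneth predeceased; the 1/3 allotted to Kenneth's branch passes to Kenneth's issue by representation.
The 1/3 is divided into 2 equal shares of 1/6 among Tessa, Harriet.
Tessa is living and takes 1/6.
Harriet is living and takes 1/6.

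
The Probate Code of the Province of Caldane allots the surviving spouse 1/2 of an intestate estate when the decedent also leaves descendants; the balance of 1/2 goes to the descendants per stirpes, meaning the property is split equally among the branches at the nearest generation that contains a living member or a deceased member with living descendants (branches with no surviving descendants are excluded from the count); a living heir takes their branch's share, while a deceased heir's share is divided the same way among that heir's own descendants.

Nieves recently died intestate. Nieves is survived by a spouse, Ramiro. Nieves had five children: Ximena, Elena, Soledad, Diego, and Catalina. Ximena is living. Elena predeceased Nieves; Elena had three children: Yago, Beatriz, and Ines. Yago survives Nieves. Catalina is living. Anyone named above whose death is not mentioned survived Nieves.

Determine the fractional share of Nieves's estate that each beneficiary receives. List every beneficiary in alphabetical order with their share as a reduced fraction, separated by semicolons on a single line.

Beatriz 1/30; Catalina 1/10; Diego 1/10; Ines 1/30; Ramiro 1/2; Soledad 1/10; Ximena 1/10; Yago 1/30

Ramiro, as surviving spouse, takes 1/2.
The remaining 1/2 passes to Nieves's descendants per stirpes.
The 1/2 is divided into 5 equal shares of 1/10 among Ximena, Elena, Soledad, Diego, Catalina.
Ximena is living and takes 1/10.
Elena predeceased; the 1/10 allotted to Elena's branch passes to Elena's issue by representation.
The 1/10 is divided into 3 equal shares of 1/30 among Yago, Beatriz, Ines.
Yago is living and takes 1/30.
Beatriz is living and takes 1/30.
Ines is living and takes 1/30.
Soledad is living and takes 1/10.
Diego is living and takes 1/10.
Catalina is living and takes 1/10.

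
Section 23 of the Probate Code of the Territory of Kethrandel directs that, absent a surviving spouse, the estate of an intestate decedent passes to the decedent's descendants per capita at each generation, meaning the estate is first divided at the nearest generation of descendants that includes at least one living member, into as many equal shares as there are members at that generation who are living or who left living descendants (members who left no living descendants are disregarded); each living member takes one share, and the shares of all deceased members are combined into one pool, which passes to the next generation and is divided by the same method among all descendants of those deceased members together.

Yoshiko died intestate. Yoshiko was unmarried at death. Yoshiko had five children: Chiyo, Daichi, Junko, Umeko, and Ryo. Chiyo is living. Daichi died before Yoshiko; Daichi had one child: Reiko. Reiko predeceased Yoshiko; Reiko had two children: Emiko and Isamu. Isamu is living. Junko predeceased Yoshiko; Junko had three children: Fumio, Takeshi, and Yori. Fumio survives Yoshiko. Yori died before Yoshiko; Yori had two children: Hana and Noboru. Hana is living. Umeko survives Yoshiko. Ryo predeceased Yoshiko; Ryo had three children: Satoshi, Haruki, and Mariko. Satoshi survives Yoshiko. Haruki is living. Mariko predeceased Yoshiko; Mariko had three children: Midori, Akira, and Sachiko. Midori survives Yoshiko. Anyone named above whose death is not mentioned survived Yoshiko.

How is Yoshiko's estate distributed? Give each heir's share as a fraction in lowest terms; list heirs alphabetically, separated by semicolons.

Akira 9/245; Chiyo 1/5; Emiko 9/245; Fumio 3/35; Hana 9/245; Haruki 3/35; Isamu 9/245; Midori 9/245; Noboru 9/245; Sachiko 9/245; Satoshi 3/35; Takeshi 3/35; Umeko 1/5

There is no surviving spouse, so the entire estate passes to Yoshiko's descendants per capita at each generation.
At generation 1 (Chiyo, Daichi, Junko, Umeko, Ryo) there are 5 shares of (1)/5 = 1/5 each.
Living: Chiyo and Umeko — each takes 1/5.
Deceased: Daichi, Junko, and Ryo. Their combined 3/5 is pooled and carried to generation 2.
At generation 2 (Reiko, Fumio, Takeshi, Yori, Satoshi, Haruki, Mariko) there are 7 shares of (3/5)/7 = 3/35 each.
Living: Fumio, Takeshi, Satoshi, and Haruki — each takes 3/35.
Deceased: Reiko, Yori, and Mariko. Their combined 9/35 is pooled and carried to generation 3.
At generation 3 (Emiko, Isamu, Hana, Noboru, Midori, Akira, Sachiko) there are 7 shares of (9/35)/7 = 9/245 each.
Living: Emiko, Isamu, Hana, Noboru, Midori, Akira, and Sachiko — each takes 9/245.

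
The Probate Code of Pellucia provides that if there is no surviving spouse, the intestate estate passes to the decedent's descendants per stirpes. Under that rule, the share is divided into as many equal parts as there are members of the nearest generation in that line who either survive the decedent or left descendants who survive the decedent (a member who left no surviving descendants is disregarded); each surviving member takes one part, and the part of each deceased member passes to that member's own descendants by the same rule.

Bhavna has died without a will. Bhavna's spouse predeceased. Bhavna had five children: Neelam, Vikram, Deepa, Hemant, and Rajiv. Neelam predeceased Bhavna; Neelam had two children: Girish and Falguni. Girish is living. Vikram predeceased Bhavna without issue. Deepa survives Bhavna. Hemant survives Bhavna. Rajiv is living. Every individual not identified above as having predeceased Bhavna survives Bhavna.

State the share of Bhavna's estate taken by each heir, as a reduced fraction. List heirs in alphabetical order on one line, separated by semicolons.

Deepa 1/4; Falguni 1/8; Girish 1/8; Hemant 1/4; Rajiv 1/4

There is no surviving spouse, so the entire estate passes to Bhavna's descendants per stirpes.
Vikram left no surviving issue, so that branch lapses and is disregarded.
The estate is divided into 4 equal shares of 1/4 among Neelam, Deepa, Hemant, Rajiv.
Neelam predeceased; the 1/4 allotted to Neelam's branch passes to Neelam's issue by representation.
The 1/4 is divided into 2 equal shares of 1/8 among Girish, Falguni.
Girish is living and takes 1/8.
Falguni is living and takes 1/8.
Deepa is living and takes 1/4.
Hemant is living and takes 1/4.
Rajiv is living and takes 1/4.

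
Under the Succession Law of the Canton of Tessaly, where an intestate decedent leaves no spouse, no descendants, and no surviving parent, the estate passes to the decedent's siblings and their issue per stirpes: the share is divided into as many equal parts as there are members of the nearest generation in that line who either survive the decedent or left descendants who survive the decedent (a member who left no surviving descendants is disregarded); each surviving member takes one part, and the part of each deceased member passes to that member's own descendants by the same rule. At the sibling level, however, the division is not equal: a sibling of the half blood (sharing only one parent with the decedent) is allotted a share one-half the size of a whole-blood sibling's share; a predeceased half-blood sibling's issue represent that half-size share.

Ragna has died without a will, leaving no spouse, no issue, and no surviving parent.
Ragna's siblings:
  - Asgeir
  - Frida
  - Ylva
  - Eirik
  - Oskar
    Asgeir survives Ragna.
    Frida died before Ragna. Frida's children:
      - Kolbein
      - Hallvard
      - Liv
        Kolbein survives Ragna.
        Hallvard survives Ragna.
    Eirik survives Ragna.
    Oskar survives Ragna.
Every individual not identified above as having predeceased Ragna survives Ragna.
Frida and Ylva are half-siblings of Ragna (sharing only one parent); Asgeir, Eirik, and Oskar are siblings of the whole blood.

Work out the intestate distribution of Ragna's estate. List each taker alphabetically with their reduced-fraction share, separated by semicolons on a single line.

Asgeir 1/4; Eirik 1/4; Hallvard 1/24; Kolbein 1/24; Liv 1/24; Oskar 1/4; Ylva 1/8

No spouse, descendants, or parent survives, so the estate passes to Ragna's siblings per stirpes.
Half-blood siblings count for one-half the weight of whole-blood siblings at the initial division.
Dividing 1 in proportion to weights (total weight 4): Asgeir (weight 1) → 1/4; Frida (weight 1/2) → 1/8; Ylva (weight 1/2) → 1/8; Eirik (weight 1) → 1/4; Oskar (weight 1) → 1/4.
Asgeir is living and takes 1/4.
Frida predeceased; the 1/8 allotted to Frida's branch passes to Frida's issue by representation.
The 1/8 is divided into 3 equal shares of 1/24 among Kolbein, Hallvard, Liv.
Kolbein is living and takes 1/24.
Hallvard is living and takes 1/24.
Liv is living and takes 1/24.
Ylva is living and takes 1/8.
Eirik is living and takes 1/4.
Oskar is living and takes 1/4.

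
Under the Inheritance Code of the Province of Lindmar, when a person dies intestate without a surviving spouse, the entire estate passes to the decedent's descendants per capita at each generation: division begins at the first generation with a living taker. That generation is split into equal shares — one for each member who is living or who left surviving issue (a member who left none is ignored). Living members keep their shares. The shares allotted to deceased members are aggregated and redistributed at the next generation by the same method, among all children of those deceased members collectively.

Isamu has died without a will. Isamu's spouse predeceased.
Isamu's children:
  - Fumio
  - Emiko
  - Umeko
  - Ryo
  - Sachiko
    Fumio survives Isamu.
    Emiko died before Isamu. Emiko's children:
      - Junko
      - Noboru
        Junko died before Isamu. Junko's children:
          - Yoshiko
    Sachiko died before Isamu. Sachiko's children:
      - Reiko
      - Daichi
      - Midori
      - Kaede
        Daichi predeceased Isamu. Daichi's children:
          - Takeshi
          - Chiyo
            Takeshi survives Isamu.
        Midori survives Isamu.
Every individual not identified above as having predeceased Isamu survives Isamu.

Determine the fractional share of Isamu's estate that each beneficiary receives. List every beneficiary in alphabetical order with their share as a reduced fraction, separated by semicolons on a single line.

There is no surviving spouse, so the entire estate passes to Isamu's descendants per capita at each generation.
At generation 1 (Fumio, Emiko, Umeko, Ryo, Sachiko) there are 5 shares of (1)/5 = 1/5 each.
Living: Fumio, Umeko, and Ryo — each takes 1/5.
Deceased: Emiko and Sachiko. Their combined 2/5 is pooled and carried to generation 2.
At generation 2 (Junko, Noboru, Reiko, Daichi, Midori, Kaede) there are 6 shares of (2/5)/6 = 1/15 each.
Living: Noboru, Reiko, Midori, and Kaede — each takes 1/15.
Deceased: Junko and Daichi. Their combined 2/15 is pooled and carried to generation 3.
At generation 3 (Yoshiko, Takeshi, Chiyo) there are 3 shares of (2/15)/3 = 2/45 each.
Living: Yoshiko, Takeshi, and Chiyo — each takes 2/45.

Chiyo 2/45; Fumio 1/5; Kaede 1/15; Midori 1/15; Noboru 1/15; Reiko 1/15; Ryo 1/5; Takeshi 2/45; Umeko 1/5; Yoshiko 2/45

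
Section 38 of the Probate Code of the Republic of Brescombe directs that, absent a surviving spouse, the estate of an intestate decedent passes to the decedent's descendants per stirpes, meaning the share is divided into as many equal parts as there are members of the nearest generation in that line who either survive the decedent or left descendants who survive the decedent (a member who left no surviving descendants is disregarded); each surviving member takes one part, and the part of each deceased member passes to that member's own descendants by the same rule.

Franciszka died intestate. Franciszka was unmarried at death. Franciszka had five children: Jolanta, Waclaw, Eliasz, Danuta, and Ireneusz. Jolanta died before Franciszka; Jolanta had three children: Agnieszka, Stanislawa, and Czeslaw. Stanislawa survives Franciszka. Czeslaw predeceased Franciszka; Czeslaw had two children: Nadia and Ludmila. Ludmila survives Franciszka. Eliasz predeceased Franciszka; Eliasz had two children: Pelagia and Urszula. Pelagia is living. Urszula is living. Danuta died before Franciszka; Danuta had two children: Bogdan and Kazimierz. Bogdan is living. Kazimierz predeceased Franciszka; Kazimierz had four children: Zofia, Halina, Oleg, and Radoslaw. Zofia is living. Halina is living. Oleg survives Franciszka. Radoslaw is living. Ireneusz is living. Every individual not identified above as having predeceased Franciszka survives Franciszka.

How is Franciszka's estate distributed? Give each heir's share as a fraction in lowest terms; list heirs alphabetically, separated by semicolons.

Agnieszka 1/15; Bogdan 1/10; Halina 1/40; Ireneusz 1/5; Ludmila 1/30; Nadia 1/30; Oleg 1/40; Pelagia 1/10; Radoslaw 1/40; Stanislawa 1/15; Urszula 1/10; Waclaw 1/5; Zofia 1/40

There is no surviving spouse, so the entire estate passes to Franciszka's descendants per stirpes.
The estate is divided into 5 equal shares of 1/5 among Jolanta, Waclaw, Eliasz, Danuta, Ireneusz.
Jolanta predeceased; the 1/5 allotted to Jolanta's branch passes to Jolanta's issue by representation.
The 1/5 is divided into 3 equal shares of 1/15 among Agnieszka, Stanislawa, Czeslaw.
Agnieszka is living and takes 1/15.
Stanislawa is living and takes 1/15.
Czeslaw predeceased; the 1/15 allotted to Czeslaw's branch passes to Czeslaw's issue by representation.
The 1/15 is divided into 2 equal shares of 1/30 among Nadia, Ludmila.
Nadia is living and takes 1/30.
Ludmila is living and takes 1/30.
Waclaw is living and takes 1/5.
Eliasz predeceased; the 1/5 allotted to Eliasz's branch passes to Eliasz's issue by representation.
The 1/5 is divided into 2 equal shares of 1/10 among Pelagia, Urszula.
Pelagia is living and takes 1/10.
Urszula is living and takes 1/10.
Danuta predeceased; the 1/5 allotted to Danuta's branch passes to Danuta's issue by representation.
The 1/5 is divided into 2 equal shares of 1/10 among Bogdan, Kazimierz.
Bogdan is living and takes 1/10.
Kazimierz predeceased; the 1/10 allotted to Kazimierz's branch passes to Kazimierz's issue by representation.
The 1/10 is divided into 4 equal shares of 1/40 among Zofia, Halina, Oleg, Radoslaw.
Zofia is living and takes 1/40.
Halina is living and takes 1/40.
Oleg is living and takes 1/40.
Radoslaw is living and takes 1/40.
Ireneusz is living and takes 1/5.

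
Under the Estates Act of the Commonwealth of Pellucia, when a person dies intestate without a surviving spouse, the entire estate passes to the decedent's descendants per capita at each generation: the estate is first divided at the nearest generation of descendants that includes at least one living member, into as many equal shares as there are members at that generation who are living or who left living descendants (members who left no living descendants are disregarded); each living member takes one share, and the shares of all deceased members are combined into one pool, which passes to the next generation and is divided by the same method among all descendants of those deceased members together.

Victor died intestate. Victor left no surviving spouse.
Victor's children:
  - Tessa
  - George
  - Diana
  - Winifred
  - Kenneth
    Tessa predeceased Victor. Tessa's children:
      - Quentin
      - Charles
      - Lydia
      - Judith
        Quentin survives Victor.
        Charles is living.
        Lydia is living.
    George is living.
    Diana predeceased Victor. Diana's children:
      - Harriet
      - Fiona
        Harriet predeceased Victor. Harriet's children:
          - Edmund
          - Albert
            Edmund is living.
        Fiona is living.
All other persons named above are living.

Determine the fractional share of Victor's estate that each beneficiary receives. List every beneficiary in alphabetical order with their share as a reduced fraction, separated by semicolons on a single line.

There is no surviving spouse, so the entire estate passes to Victor's descendants per capita at each generation.
At generation 1 (Tessa, George, Diana, Winifred, Kenneth) there are 5 shares of (1)/5 = 1/5 each.
Living: George, Winifred, and Kenneth — each takes 1/5.
Deceased: Tessa and Diana. Their combined 2/5 is pooled and carried to generation 2.
At generation 2 (Quentin, Charles, Lydia, Judith, Harriet, Fiona) there are 6 shares of (2/5)/6 = 1/15 each.
Living: Quentin, Charles, Lydia, Judith, and Fiona — each takes 1/15.
Deceased: Harriet. That 1/15 share is carried to generation 3.
At generation 3 (Edmund, Albert) there are 2 shares of (1/15)/2 = 1/30 each.
Living: Edmund and Albert — each takes 1/30.

Albert 1/30; Charles 1/15; Edmund 1/30; Fiona 1/15; George 1/5; Judith 1/15; Kenneth 1/5; Lydia 1/15; Quentin 1/15; Winifred 1/5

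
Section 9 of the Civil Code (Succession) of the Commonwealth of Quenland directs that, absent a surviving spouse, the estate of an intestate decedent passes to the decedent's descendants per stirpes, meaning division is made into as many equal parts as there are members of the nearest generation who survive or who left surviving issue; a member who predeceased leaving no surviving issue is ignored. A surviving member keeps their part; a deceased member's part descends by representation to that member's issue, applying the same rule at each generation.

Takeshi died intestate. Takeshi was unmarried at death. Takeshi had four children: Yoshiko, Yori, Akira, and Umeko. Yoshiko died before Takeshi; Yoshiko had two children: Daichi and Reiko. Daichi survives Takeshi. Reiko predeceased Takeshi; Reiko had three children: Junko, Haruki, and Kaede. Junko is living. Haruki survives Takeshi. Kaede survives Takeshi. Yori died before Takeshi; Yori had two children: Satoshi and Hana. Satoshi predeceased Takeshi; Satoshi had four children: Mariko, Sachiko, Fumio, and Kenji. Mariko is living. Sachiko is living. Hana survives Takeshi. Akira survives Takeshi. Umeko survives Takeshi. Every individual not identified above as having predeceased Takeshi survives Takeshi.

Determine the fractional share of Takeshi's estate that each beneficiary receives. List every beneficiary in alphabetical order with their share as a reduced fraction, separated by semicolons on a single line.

Akira 1/4; Daichi 1/8; Fumio 1/32; Hana 1/8; Haruki 1/24; Junko 1/24; Kaede 1/24; Kenji 1/32; Mariko 1/32; Sachiko 1/32; Umeko 1/4

There is no surviving spouse, so the entire estate passes to Takeshi's descendants per stirpes.
The estate is divided into 4 equal shares of 1/4 among Yoshiko, Yori, Akira, Umeko.
Yoshiko predeceased; the 1/4 allotted to Yoshiko's branch passes to Yoshiko's issue by representation.
The 1/4 is divided into 2 equal shares of 1/8 among Daichi, Reiko.
Daichi is living and takes 1/8.
Reiko predeceased; the 1/8 allotted to Reiko's branch passes to Reiko's issue by representation.
The 1/8 is divided into 3 equal shares of 1/24 among Junko, Haruki, Kaede.
Junko is living and takes 1/24.
Haruki is living and takes 1/24.
Kaede is living and takes 1/24.
Yori predeceased; the 1/4 allotted to Yori's branch passes to Yori's issue by representation.
The 1/4 is divided into 2 equal shares of 1/8 among Satoshi, Hana.
Satoshi predeceased; the 1/8 allotted to Satoshi's branch passes to Satoshi's issue by representation.
The 1/8 is divided into 4 equal shares of 1/32 among Mariko, Sachiko, Fumio, Kenji.
Mariko is living and takes 1/32.
Sachiko is living and takes 1/32.
Fumio is living and takes 1/32.
Kenji is living and takes 1/32.
Hana is living and takes 1/8.
Akira is living and takes 1/4.
Umeko is living and takes 1/4.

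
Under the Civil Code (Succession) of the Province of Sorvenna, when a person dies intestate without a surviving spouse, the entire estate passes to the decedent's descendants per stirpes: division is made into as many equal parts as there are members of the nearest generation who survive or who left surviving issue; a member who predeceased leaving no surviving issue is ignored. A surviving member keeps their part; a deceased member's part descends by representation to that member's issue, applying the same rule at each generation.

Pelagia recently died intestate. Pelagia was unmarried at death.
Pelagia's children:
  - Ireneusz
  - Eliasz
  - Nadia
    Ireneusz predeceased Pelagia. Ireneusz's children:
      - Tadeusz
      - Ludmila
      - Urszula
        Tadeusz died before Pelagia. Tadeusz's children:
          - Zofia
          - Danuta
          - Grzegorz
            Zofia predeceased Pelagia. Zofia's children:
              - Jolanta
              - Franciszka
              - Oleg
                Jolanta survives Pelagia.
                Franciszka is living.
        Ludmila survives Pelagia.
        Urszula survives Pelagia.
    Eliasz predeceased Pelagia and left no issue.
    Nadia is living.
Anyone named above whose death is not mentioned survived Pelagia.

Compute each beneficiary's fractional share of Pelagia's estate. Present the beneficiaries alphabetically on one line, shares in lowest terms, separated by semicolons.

There is no surviving spouse, so the entire estate passes to Pelagia's descendants per stirpes.
Eliasz left no surviving issue, so that branch lapses and is disregarded.
The estate is divided into 2 equal shares of 1/2 among Ireneusz, Nadia.
Ireneusz predeceased; the 1/2 allotted to Ireneusz's branch passes to Ireneusz's issue by representation.
The 1/2 is divided into 3 equal shares of 1/6 among Tadeusz, Ludmila, Urszula.
Tadeusz predeceased; the 1/6 allotted to Tadeusz's branch passes to Tadeusz's issue by representation.
The 1/6 is divided into 3 equal shares of 1/18 among Zofia, Danuta, Grzegorz.
Zofia predeceased; the 1/18 allotted to Zofia's branch passes to Zofia's issue by representation.
The 1/18 is divided into 3 equal shares of 1/54 among Jolanta, Franciszka, Oleg.
Jolanta is living and takes 1/54.
Franciszka is living and takes 1/54.
Oleg is living and takes 1/54.
Danuta is living and takes 1/18.
Grzegorz is living and takes 1/18.
Ludmila is living and takes 1/6.
Urszula is living and takes 1/6.
Nadia is living and takes 1/2.

Danuta 1/18; Franciszka 1/54; Grzegorz 1/18; Jolanta 1/54; Ludmila 1/6; Nadia 1/2; Oleg 1/54; Urszula 1/6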